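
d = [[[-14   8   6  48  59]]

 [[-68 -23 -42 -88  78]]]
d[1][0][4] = 78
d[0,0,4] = 59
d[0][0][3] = 48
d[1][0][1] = -23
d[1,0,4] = 78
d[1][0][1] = -23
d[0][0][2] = 6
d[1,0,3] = -88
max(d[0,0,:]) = 59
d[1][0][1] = -23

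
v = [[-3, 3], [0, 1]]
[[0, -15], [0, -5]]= v @ [[0, 0], [0, -5]]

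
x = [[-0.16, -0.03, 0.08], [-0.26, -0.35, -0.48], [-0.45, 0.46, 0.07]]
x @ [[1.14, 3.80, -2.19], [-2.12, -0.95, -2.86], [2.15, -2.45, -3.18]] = [[0.05, -0.78, 0.18], [-0.59, 0.52, 3.1], [-1.34, -2.32, -0.55]]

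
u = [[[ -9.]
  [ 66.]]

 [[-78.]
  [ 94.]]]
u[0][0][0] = -9.0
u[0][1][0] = 66.0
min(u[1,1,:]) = 94.0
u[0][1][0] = 66.0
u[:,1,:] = [[66.0], [94.0]]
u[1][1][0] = 94.0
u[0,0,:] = [-9.0]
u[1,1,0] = 94.0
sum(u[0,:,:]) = 57.0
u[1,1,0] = 94.0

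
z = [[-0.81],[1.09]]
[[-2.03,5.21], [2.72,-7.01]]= z@ [[2.50, -6.43]]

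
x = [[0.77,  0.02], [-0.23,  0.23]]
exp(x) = [[2.16, 0.03], [-0.38, 1.26]]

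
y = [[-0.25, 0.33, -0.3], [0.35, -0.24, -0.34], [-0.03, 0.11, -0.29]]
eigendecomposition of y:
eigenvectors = [[0.8, -0.68, 0.59], [-0.53, -0.70, 0.58], [0.29, -0.19, 0.55]]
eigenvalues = [-0.58, 0.01, -0.21]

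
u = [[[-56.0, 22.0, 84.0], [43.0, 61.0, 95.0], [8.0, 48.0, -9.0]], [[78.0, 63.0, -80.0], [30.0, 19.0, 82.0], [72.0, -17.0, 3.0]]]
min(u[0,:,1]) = 22.0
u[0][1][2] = 95.0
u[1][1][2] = 82.0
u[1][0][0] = 78.0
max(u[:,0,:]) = 84.0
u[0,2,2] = -9.0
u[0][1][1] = 61.0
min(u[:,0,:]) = -80.0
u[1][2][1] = -17.0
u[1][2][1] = -17.0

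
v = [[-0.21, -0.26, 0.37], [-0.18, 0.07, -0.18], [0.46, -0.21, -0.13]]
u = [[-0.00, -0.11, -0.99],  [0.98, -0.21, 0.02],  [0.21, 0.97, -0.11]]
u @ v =[[-0.44, 0.2, 0.15],[-0.16, -0.27, 0.40],[-0.27, 0.04, -0.08]]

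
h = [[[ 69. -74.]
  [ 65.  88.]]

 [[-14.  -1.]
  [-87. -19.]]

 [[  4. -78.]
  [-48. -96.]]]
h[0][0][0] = 69.0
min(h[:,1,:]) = -96.0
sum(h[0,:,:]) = 148.0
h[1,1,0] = -87.0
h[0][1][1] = 88.0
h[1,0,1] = -1.0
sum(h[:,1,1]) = -27.0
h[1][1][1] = -19.0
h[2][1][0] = -48.0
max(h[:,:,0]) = 69.0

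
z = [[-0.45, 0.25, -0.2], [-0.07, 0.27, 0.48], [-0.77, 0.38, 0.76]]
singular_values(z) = [1.26, 0.55, 0.18]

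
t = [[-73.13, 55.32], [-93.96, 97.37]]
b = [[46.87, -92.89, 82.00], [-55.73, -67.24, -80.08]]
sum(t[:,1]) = 152.69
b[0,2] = 82.0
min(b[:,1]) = -92.89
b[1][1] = -67.24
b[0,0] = 46.87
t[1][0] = -93.96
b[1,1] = -67.24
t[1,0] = -93.96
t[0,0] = -73.13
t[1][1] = 97.37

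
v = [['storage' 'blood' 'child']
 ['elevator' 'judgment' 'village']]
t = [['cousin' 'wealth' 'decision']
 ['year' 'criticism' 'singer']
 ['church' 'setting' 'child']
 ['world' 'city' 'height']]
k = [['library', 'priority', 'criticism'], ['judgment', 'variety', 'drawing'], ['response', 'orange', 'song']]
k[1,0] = 'judgment'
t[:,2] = ['decision', 'singer', 'child', 'height']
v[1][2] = 'village'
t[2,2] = 'child'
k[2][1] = 'orange'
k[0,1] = 'priority'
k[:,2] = ['criticism', 'drawing', 'song']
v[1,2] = 'village'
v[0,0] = 'storage'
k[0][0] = 'library'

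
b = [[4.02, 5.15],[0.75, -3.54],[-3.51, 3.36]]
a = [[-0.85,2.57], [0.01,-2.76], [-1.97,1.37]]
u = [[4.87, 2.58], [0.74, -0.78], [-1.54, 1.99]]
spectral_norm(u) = 5.54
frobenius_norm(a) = 4.55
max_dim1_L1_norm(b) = 9.17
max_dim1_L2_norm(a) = 2.76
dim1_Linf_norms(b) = [5.15, 3.54, 3.51]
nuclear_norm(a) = 5.90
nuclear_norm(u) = 8.21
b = u + a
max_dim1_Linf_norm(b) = 5.15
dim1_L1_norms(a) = [3.42, 2.77, 3.34]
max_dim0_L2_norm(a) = 4.01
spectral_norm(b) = 7.21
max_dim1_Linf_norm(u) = 4.87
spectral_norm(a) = 4.23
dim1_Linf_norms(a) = [2.57, 2.76, 1.97]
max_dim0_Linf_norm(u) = 4.87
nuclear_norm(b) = 12.44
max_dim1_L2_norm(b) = 6.53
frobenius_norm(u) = 6.15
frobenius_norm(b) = 8.91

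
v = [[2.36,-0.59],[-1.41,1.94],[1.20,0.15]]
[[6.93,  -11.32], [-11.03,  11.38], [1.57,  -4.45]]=v@[[1.85, -4.07], [-4.34, 2.91]]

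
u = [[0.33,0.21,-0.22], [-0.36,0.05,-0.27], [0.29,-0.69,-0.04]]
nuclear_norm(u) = 1.62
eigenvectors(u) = [[(0.15-0.59j),(0.15+0.59j),(0.1+0j)], [0.46+0.11j,(0.46-0.11j),0.53+0.00j], [(-0.64+0j),-0.64-0.00j,(0.84+0j)]]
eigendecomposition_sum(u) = [[(0.17+0.21j), (0.12-0.16j), -0.10+0.07j], [-0.16+0.13j, 0.12+0.09j, -0.06-0.07j], [0.17-0.22j, -0.19-0.08j, 0.10+0.08j]] + [[0.17-0.21j, 0.12+0.16j, (-0.1-0.07j)],[(-0.16-0.13j), 0.12-0.09j, (-0.06+0.07j)],[(0.17+0.22j), (-0.19+0.08j), 0.10-0.08j]] + [[-0.01+0.00j,-0.04-0.00j,-0.03-0.00j], [-0.03+0.00j,-0.20-0.00j,-0.15-0.00j], [(-0.06+0j),-0.31-0.00j,(-0.24-0j)]]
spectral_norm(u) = 0.78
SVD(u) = [[0.06, -0.80, 0.59], [0.30, 0.58, 0.76], [-0.95, 0.13, 0.27]] @ diag([0.7774458964952377, 0.49340388294088994, 0.3468868494503191]) @ [[-0.47, 0.88, -0.07], [-0.88, -0.47, 0.03], [0.01, -0.08, -1.00]]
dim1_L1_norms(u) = [0.76, 0.68, 1.02]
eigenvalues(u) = [(0.39+0.38j), (0.39-0.38j), (-0.44+0j)]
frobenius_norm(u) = 0.98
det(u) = -0.13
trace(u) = 0.34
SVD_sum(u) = [[-0.02, 0.04, -0.0],[-0.11, 0.2, -0.02],[0.35, -0.65, 0.05]] + [[0.35, 0.19, -0.01], [-0.25, -0.13, 0.01], [-0.06, -0.03, 0.00]] + [[0.0,-0.02,-0.21], [0.0,-0.02,-0.26], [0.00,-0.01,-0.09]]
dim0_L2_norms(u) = [0.57, 0.72, 0.35]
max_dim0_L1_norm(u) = 0.98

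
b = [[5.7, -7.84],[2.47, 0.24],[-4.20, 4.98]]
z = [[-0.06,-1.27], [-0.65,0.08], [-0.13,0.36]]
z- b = [[-5.76,6.57], [-3.12,-0.16], [4.07,-4.62]]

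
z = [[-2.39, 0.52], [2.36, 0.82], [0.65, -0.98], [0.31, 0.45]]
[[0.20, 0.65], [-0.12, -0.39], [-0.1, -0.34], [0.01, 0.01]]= z @ [[-0.07, -0.23], [0.06, 0.19]]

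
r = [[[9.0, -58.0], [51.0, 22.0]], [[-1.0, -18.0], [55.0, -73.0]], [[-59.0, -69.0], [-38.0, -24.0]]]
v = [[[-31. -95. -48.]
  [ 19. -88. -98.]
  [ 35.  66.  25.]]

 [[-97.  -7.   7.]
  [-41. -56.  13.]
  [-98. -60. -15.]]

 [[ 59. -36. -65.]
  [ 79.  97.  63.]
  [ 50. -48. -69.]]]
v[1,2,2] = -15.0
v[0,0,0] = -31.0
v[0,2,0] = 35.0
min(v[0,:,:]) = -98.0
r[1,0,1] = -18.0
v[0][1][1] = -88.0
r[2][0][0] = -59.0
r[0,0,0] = 9.0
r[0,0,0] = 9.0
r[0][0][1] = -58.0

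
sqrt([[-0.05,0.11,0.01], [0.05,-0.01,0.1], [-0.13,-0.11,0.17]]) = [[0.11+0.22j, 0.17-0.17j, (0.01+0.05j)], [0.09-0.14j, 0.18+0.11j, (0.14-0.03j)], [-0.18+0.05j, (-0.14-0.04j), (0.44+0.01j)]]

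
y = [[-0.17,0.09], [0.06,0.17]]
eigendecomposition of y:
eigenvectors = [[-0.99, -0.25], [0.17, -0.97]]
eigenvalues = [-0.19, 0.19]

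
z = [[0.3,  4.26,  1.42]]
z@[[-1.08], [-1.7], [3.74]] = [[-2.26]]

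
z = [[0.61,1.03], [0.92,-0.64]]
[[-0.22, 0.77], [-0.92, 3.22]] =z @ [[-0.81,2.85], [0.27,-0.94]]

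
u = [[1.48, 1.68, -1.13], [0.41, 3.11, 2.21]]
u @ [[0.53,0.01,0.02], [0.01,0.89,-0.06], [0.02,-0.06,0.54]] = [[0.78, 1.58, -0.68],[0.29, 2.64, 1.02]]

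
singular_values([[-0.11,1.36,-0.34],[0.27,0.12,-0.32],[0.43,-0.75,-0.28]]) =[1.59, 0.67, 0.03]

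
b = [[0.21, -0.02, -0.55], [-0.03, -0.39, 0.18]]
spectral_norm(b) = 0.63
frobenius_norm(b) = 0.73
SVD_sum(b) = [[0.18,0.13,-0.52],[-0.09,-0.06,0.24]] + [[0.03, -0.15, -0.03], [0.06, -0.33, -0.06]]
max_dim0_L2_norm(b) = 0.58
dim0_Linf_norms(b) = [0.21, 0.39, 0.55]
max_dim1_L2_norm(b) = 0.59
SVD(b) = [[-0.91, 0.43], [0.43, 0.91]] @ diag([0.6267606769237514, 0.37359209555621087]) @ [[-0.32,-0.24,0.92], [0.17,-0.97,-0.19]]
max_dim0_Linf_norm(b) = 0.55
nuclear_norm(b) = 1.00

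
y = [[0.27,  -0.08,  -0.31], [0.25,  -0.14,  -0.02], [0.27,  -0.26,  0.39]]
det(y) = 0.001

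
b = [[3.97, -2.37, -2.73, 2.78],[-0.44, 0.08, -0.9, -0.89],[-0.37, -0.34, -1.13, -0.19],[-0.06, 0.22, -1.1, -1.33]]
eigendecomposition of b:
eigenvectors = [[0.99, -0.11, -0.0, -0.47], [-0.09, -0.54, 0.85, 0.28], [-0.06, -0.46, -0.33, -0.26], [-0.00, -0.69, 0.41, 0.79]]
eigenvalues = [4.35, -1.9, -0.0, -0.85]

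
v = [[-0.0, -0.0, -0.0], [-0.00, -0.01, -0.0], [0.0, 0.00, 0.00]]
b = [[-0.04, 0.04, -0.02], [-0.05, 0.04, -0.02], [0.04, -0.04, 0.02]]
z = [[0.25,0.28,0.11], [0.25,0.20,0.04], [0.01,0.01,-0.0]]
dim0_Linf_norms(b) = [0.05, 0.04, 0.02]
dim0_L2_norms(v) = [0.0, 0.01, 0.0]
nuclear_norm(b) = 0.11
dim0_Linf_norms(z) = [0.25, 0.28, 0.11]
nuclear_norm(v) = 0.01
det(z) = 0.00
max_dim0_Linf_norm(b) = 0.05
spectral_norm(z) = 0.50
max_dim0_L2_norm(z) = 0.35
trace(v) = -0.01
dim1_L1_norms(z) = [0.64, 0.49, 0.02]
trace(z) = 0.45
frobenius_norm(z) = 0.51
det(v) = 0.00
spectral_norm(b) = 0.11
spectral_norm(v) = 0.01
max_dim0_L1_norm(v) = 0.01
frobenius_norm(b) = 0.11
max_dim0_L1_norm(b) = 0.13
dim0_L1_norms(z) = [0.51, 0.49, 0.15]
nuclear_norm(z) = 0.56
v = b @ z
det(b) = -0.00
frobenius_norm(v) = 0.01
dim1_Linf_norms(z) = [0.28, 0.25, 0.01]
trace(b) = 0.02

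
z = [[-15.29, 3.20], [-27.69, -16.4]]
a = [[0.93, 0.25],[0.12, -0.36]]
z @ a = [[-13.84, -4.97], [-27.72, -1.02]]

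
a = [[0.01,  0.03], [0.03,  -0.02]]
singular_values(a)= [0.04, 0.03]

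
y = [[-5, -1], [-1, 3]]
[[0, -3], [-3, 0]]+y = [[-5, -4], [-4, 3]]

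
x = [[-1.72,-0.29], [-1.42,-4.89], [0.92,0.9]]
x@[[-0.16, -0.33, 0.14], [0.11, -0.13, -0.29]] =[[0.24, 0.61, -0.16],[-0.31, 1.1, 1.22],[-0.05, -0.42, -0.13]]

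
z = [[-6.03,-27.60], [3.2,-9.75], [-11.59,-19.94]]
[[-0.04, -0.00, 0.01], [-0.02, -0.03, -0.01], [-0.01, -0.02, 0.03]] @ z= [[0.13, 0.9], [0.14, 1.04], [-0.35, -0.13]]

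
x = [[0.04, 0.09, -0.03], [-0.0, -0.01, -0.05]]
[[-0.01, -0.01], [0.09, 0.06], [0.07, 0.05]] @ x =[[-0.00, -0.00, 0.0], [0.0, 0.01, -0.01], [0.0, 0.01, -0.00]]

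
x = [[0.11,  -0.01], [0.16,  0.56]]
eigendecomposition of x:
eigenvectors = [[-0.94, 0.02],  [0.34, -1.0]]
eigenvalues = [0.11, 0.56]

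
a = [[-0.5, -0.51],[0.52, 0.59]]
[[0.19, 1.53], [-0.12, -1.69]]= a @ [[-1.71, -1.43], [1.31, -1.60]]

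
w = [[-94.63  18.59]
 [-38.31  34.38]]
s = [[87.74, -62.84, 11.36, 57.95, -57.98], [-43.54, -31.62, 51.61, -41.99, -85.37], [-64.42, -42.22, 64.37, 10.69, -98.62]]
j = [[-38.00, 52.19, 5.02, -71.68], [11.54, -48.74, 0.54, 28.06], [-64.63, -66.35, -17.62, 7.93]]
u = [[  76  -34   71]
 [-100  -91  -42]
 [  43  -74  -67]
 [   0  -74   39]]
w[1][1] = 34.38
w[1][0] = -38.31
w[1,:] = [-38.31, 34.38]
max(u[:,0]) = 76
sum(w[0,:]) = -76.03999999999999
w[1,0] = -38.31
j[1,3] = 28.06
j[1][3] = 28.06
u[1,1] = -91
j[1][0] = 11.54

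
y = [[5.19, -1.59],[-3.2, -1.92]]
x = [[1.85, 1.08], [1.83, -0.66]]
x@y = [[6.15, -5.02], [11.61, -1.64]]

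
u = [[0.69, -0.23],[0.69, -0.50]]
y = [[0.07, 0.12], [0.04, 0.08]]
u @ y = [[0.04, 0.06], [0.03, 0.04]]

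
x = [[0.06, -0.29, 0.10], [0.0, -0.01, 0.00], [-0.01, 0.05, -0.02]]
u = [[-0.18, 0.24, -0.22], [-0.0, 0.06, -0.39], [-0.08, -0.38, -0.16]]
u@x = [[-0.01, 0.04, -0.01],[0.0, -0.02, 0.01],[-0.0, 0.02, -0.0]]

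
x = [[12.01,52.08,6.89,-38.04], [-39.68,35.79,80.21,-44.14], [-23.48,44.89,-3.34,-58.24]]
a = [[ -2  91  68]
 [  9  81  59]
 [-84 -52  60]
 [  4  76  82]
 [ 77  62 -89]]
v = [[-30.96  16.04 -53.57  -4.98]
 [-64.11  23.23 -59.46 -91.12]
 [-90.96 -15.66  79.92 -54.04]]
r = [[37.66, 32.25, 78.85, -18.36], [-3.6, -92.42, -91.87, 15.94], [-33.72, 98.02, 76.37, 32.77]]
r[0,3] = -18.36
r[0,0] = 37.66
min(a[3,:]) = 4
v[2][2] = 79.92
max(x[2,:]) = 44.89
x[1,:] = [-39.68, 35.79, 80.21, -44.14]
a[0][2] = 68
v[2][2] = 79.92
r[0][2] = 78.85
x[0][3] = -38.04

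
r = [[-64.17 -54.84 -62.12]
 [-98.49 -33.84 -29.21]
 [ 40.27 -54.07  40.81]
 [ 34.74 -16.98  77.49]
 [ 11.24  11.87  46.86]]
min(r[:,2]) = -62.12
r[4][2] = 46.86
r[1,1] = -33.84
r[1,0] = -98.49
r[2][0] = 40.27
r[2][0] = 40.27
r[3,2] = 77.49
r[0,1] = -54.84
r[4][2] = 46.86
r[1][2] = -29.21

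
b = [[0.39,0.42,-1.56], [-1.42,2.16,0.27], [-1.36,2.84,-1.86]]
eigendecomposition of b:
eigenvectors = [[-0.23, 0.8, 0.49],[0.80, 0.55, 0.1],[0.56, 0.23, 0.87]]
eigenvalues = [2.75, 0.23, -2.29]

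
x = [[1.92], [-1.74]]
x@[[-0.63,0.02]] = [[-1.21, 0.04], [1.10, -0.03]]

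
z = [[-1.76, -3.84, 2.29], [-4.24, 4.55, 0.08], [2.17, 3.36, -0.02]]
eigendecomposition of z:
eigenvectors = [[0.76,0.24,-0.32], [0.34,0.33,0.87], [-0.55,0.91,0.36]]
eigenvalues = [-5.11, 1.75, 6.13]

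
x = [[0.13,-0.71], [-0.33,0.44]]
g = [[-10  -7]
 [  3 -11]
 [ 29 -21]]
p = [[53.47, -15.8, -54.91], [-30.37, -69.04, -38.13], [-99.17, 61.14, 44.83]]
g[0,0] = -10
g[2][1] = -21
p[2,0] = -99.17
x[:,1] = [-0.709, 0.444]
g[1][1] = -11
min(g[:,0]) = -10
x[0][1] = -0.709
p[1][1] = -69.04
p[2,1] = 61.14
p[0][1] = -15.8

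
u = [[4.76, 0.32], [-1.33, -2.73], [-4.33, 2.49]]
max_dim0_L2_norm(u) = 6.57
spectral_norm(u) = 6.65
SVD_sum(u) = [[4.55, -0.84],[-0.80, 0.15],[-4.63, 0.86]] + [[0.21, 1.16], [-0.53, -2.88], [0.30, 1.63]]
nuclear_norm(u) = 10.22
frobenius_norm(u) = 7.55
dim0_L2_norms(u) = [6.57, 3.71]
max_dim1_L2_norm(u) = 4.99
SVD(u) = [[-0.70, 0.33], [0.12, -0.82], [0.71, 0.47]] @ diag([6.649445809792046, 3.565903871760847]) @ [[-0.98, 0.18], [0.18, 0.98]]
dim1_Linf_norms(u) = [4.76, 2.73, 4.33]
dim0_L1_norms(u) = [10.42, 5.54]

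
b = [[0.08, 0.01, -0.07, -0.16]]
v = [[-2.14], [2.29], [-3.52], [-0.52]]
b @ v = [[0.18]]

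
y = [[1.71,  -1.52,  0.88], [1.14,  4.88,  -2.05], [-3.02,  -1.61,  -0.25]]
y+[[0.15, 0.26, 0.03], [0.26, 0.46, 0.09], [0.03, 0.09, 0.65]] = [[1.86,-1.26,0.91], [1.40,5.34,-1.96], [-2.99,-1.52,0.4]]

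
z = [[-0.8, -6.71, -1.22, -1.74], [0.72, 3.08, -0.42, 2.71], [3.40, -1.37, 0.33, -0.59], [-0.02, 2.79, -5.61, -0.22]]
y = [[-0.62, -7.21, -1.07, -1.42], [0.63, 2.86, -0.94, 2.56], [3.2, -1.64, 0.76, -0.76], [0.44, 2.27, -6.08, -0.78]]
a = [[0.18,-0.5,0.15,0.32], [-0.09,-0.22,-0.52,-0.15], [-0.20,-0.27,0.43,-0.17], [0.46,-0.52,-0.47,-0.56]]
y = a + z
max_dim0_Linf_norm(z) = 6.71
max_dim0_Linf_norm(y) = 7.21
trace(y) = 2.22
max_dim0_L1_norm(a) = 1.57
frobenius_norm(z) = 11.00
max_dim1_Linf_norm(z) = 6.71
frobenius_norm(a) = 1.45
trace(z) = 2.39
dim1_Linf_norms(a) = [0.5, 0.52, 0.43, 0.56]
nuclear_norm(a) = 2.66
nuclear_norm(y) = 20.22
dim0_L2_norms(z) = [3.57, 8.01, 5.77, 3.28]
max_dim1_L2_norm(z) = 7.08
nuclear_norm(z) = 19.53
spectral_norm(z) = 8.53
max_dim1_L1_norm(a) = 2.01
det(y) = -362.63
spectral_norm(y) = 8.66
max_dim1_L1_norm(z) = 10.47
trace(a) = -0.17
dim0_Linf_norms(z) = [3.4, 6.71, 5.61, 2.71]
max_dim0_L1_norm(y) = 13.98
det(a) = 0.14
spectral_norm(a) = 1.11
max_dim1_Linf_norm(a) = 0.56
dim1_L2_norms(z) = [7.08, 4.19, 3.73, 6.27]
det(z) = -304.28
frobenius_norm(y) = 11.34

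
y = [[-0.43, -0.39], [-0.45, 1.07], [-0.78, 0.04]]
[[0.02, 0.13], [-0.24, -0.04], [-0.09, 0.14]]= y @ [[0.11, -0.19],[-0.18, -0.12]]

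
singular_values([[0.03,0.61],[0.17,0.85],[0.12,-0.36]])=[1.11, 0.18]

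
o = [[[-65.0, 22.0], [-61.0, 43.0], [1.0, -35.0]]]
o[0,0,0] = -65.0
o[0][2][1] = -35.0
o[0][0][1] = 22.0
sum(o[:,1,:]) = -18.0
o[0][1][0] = -61.0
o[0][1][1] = 43.0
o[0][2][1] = -35.0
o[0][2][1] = -35.0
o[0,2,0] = 1.0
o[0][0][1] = 22.0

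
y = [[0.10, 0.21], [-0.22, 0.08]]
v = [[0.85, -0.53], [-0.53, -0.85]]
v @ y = [[0.2, 0.14], [0.13, -0.18]]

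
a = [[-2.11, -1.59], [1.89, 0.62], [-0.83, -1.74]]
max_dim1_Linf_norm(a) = 2.11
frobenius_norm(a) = 3.83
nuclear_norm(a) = 4.76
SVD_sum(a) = [[-2.07,-1.64], [1.46,1.16], [-1.36,-1.08]] + [[-0.04, 0.05], [0.43, -0.54], [0.53, -0.66]]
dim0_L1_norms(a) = [4.83, 3.95]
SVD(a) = [[-0.72, 0.06], [0.51, -0.63], [-0.47, -0.77]] @ diag([3.668291949155398, 1.0939991662527386]) @ [[0.78, 0.62],[-0.62, 0.78]]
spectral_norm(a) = 3.67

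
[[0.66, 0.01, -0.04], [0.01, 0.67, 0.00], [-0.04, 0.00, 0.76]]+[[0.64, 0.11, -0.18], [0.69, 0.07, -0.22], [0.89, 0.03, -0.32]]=[[1.30, 0.12, -0.22], [0.7, 0.74, -0.22], [0.85, 0.03, 0.44]]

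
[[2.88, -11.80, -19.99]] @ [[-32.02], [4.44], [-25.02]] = [[355.54]]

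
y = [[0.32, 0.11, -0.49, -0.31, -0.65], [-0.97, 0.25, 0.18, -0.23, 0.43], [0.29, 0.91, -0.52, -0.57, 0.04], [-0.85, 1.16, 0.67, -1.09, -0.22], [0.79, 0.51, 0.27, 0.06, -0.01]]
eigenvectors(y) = [[(0.27-0.05j), (0.27+0.05j), (-0.44+0j), -0.15-0.19j, (-0.15+0.19j)], [(0.21+0.3j), (0.21-0.3j), 0.64+0.00j, (0.45+0.03j), (0.45-0.03j)], [(0.33+0.09j), 0.33-0.09j, 0.07+0.00j, -0.14+0.06j, -0.14-0.06j], [0.69+0.00j, 0.69-0.00j, (0.63+0j), 0.73+0.00j, (0.73-0j)], [-0.18-0.42j, (-0.18+0.42j), (0.04+0j), (-0.4-0.11j), -0.40+0.11j]]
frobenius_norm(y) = 2.89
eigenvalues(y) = [(-0.69+0.79j), (-0.69-0.79j), (0.75+0j), (-0.21+0.36j), (-0.21-0.36j)]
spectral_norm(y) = 2.16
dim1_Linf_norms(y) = [0.65, 0.97, 0.91, 1.16, 0.79]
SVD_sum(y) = [[0.01, -0.01, -0.0, 0.01, 0.0],[-0.37, 0.5, 0.18, -0.44, -0.01],[-0.3, 0.41, 0.15, -0.36, -0.01],[-0.91, 1.22, 0.45, -1.07, -0.02],[0.01, -0.01, -0.0, 0.01, 0.00]] + [[0.52, 0.33, -0.22, -0.16, -0.22],[-0.54, -0.34, 0.23, 0.17, 0.23],[0.67, 0.42, -0.29, -0.2, -0.29],[0.01, 0.01, -0.0, -0.00, -0.0],[0.53, 0.33, -0.23, -0.16, -0.23]] + [[-0.21, -0.14, -0.40, -0.15, -0.18], [-0.04, -0.02, -0.07, -0.03, -0.03], [-0.07, -0.05, -0.14, -0.05, -0.06], [0.04, 0.03, 0.08, 0.03, 0.04], [0.26, 0.18, 0.5, 0.19, 0.23]] + [[0.0, -0.08, 0.14, -0.03, -0.23],[-0.01, 0.09, -0.16, 0.04, 0.25],[-0.01, 0.14, -0.25, 0.06, 0.39],[0.01, -0.09, 0.15, -0.03, -0.24],[0.00, -0.0, 0.00, -0.0, -0.0]] + [[-0.01, 0.02, -0.0, 0.03, -0.01], [-0.01, 0.02, -0.01, 0.03, -0.02], [0.0, -0.01, 0.0, -0.01, 0.01], [0.00, -0.01, 0.0, -0.01, 0.00], [-0.01, 0.02, -0.00, 0.02, -0.01]]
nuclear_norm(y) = 5.37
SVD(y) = [[-0.01,0.46,-0.6,0.4,-0.51],  [0.36,-0.48,-0.10,-0.45,-0.66],  [0.30,0.59,-0.21,-0.68,0.23],  [0.88,0.01,0.12,0.42,0.18],  [-0.01,0.46,0.75,0.01,-0.46]] @ diag([2.164367329975742, 1.549951994242205, 0.8800227900658613, 0.710132254960563, 0.06808043704038189]) @ [[-0.47, 0.64, 0.23, -0.56, -0.01], [0.74, 0.46, -0.31, -0.23, -0.31], [0.39, 0.27, 0.76, 0.28, 0.35], [0.02, -0.29, 0.51, -0.12, -0.8], [0.28, -0.48, 0.13, -0.74, 0.37]]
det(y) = 0.14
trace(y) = -1.05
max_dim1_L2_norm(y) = 1.94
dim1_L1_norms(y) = [1.88, 2.06, 2.33, 3.99, 1.64]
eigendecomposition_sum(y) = [[(0.09+0.13j), (0.3+0.1j), -0.06+0.23j, (-0.23-0.03j), (-0.1-0.07j)], [(-0.11+0.18j), 0.06+0.43j, (-0.31+0.06j), -0.10-0.30j, 0.03-0.16j], [0.03+0.19j, 0.29+0.27j, (-0.19+0.23j), -0.25-0.16j, (-0.07-0.13j)], [0.16+0.35j, 0.71+0.37j, (-0.24+0.54j), (-0.56-0.17j), (-0.21-0.22j)], [(0.17-0.19j), (0.04-0.53j), (0.39+0.01j), (0.04+0.39j), (-0.08+0.18j)]] + [[(0.09-0.13j), (0.3-0.1j), (-0.06-0.23j), -0.23+0.03j, -0.10+0.07j], [-0.11-0.18j, (0.06-0.43j), (-0.31-0.06j), (-0.1+0.3j), 0.03+0.16j], [0.03-0.19j, 0.29-0.27j, -0.19-0.23j, (-0.25+0.16j), (-0.07+0.13j)], [(0.16-0.35j), (0.71-0.37j), (-0.24-0.54j), (-0.56+0.17j), (-0.21+0.22j)], [(0.17+0.19j), (0.04+0.53j), (0.39-0.01j), 0.04-0.39j, (-0.08-0.18j)]] + [[(0.11-0j), -0.48+0.00j, -0.15+0.00j, (0.08-0j), (-0.39+0j)], [(-0.15+0j), 0.69-0.00j, (0.22-0j), (-0.11+0j), (0.56-0j)], [-0.02+0.00j, 0.08-0.00j, (0.03-0j), (-0.01+0j), 0.07-0.00j], [(-0.15+0j), 0.68-0.00j, 0.22-0.00j, -0.11+0.00j, 0.56-0.00j], [-0.01+0.00j, 0.05-0.00j, 0.01-0.00j, -0.01+0.00j, (0.04-0j)]] + [[(0.02+0.2j), (-0.01+0.21j), (-0.11-0.11j), 0.04-0.06j, (-0.03+0.1j)], [(-0.3-0.22j), -0.27-0.27j, 0.29-0.02j, (0.04+0.13j), (-0.1-0.17j)], [0.12+0.02j, 0.12+0.04j, -0.08+0.05j, (-0.03-0.03j), (0.06+0.04j)], [-0.51-0.32j, (-0.47-0.4j), (0.47-0.06j), 0.07+0.21j, -0.18-0.27j], [(0.23+0.25j), 0.19+0.29j, -0.26-0.04j, -0.01-0.12j, 0.06+0.17j]] + [[(0.02-0.2j),  -0.01-0.21j,  (-0.11+0.11j),  (0.04+0.06j),  (-0.03-0.1j)],[-0.30+0.22j,  (-0.27+0.27j),  0.29+0.02j,  0.04-0.13j,  (-0.1+0.17j)],[0.12-0.02j,  (0.12-0.04j),  -0.08-0.05j,  -0.03+0.03j,  0.06-0.04j],[(-0.51+0.32j),  -0.47+0.40j,  (0.47+0.06j),  0.07-0.21j,  (-0.18+0.27j)],[0.23-0.25j,  0.19-0.29j,  -0.26+0.04j,  -0.01+0.12j,  (0.06-0.17j)]]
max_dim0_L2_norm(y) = 1.58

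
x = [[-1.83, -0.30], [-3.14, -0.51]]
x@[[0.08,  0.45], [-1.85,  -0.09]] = [[0.41, -0.80], [0.69, -1.37]]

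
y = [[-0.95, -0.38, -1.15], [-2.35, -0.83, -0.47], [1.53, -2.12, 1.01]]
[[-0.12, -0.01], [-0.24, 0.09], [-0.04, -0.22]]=y@[[0.07, -0.07], [0.08, 0.07], [0.02, 0.04]]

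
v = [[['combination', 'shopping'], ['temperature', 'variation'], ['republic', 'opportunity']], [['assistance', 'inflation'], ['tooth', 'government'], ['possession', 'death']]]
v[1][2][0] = 'possession'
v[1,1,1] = 'government'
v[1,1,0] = 'tooth'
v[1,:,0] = ['assistance', 'tooth', 'possession']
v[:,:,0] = [['combination', 'temperature', 'republic'], ['assistance', 'tooth', 'possession']]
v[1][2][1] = 'death'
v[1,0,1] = 'inflation'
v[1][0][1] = 'inflation'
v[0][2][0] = 'republic'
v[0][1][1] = 'variation'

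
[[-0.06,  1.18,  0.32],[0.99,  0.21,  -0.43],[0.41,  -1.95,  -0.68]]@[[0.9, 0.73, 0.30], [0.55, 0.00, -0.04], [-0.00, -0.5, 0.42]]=[[0.6, -0.20, 0.07], [1.01, 0.94, 0.11], [-0.7, 0.64, -0.08]]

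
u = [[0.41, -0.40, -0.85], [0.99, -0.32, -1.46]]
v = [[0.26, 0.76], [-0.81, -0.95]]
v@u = [[0.86, -0.35, -1.33],[-1.27, 0.63, 2.08]]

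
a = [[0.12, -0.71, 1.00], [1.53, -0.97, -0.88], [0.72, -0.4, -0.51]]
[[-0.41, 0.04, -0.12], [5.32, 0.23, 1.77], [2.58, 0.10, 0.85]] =a@[[2.22, 0.6, 0.9], [-0.83, 0.45, -0.12], [-1.27, 0.29, -0.31]]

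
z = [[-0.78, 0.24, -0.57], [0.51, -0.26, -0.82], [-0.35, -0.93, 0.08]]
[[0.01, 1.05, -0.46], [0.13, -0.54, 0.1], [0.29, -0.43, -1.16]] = z@[[-0.04, -0.96, 0.82], [-0.30, 0.81, 0.95], [-0.09, -0.19, 0.09]]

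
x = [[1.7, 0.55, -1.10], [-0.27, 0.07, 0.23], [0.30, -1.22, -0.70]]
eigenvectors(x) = [[0.96, 0.59, 0.51], [-0.16, -0.3, -0.16], [0.24, 0.75, 0.85]]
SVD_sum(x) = [[1.67, 0.21, -1.2], [-0.28, -0.03, 0.2], [0.43, 0.05, -0.31]] + [[0.03,  0.34,  0.11], [0.01,  0.10,  0.03], [-0.12,  -1.27,  -0.39]] + [[-0.0, 0.0, -0.00], [-0.0, 0.00, -0.00], [-0.0, 0.0, -0.00]]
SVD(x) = [[-0.96, -0.26, 0.13], [0.16, -0.08, 0.98], [-0.24, 0.96, 0.12]] @ diag([2.161051802545225, 1.3897627113953956, 0.003835717788587693]) @ [[-0.81, -0.1, 0.58], [-0.09, -0.95, -0.29], [-0.58, 0.29, -0.76]]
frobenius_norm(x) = 2.57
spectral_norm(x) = 2.16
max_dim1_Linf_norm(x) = 1.7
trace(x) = 1.07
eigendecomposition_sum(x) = [[1.79, 1.55, -0.79], [-0.30, -0.26, 0.13], [0.45, 0.38, -0.2]] + [[-0.02, -0.12, -0.01], [0.01, 0.06, 0.01], [-0.02, -0.15, -0.02]] + [[-0.07, -0.87, -0.29], [0.02, 0.27, 0.09], [-0.12, -1.45, -0.49]]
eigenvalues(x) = [1.33, 0.03, -0.29]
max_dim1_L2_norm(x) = 2.1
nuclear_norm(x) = 3.55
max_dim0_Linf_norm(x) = 1.7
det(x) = -0.01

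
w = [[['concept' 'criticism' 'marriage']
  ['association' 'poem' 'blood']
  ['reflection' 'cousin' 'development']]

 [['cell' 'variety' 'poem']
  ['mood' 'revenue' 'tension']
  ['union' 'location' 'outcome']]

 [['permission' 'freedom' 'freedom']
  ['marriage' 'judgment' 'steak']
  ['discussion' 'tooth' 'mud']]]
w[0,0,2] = 'marriage'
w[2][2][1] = 'tooth'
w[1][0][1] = 'variety'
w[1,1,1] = 'revenue'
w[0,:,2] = ['marriage', 'blood', 'development']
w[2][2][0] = 'discussion'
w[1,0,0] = 'cell'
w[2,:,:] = [['permission', 'freedom', 'freedom'], ['marriage', 'judgment', 'steak'], ['discussion', 'tooth', 'mud']]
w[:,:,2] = [['marriage', 'blood', 'development'], ['poem', 'tension', 'outcome'], ['freedom', 'steak', 'mud']]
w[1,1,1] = 'revenue'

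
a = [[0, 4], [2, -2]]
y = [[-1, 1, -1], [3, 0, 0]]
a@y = [[12, 0, 0], [-8, 2, -2]]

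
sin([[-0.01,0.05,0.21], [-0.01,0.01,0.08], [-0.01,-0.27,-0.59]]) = [[-0.01, 0.04, 0.20],[-0.01, 0.01, 0.08],[-0.01, -0.26, -0.56]]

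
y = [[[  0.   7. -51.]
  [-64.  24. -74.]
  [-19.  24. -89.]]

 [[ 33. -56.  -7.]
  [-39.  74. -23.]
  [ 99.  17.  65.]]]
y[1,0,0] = 33.0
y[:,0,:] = [[0.0, 7.0, -51.0], [33.0, -56.0, -7.0]]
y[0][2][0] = -19.0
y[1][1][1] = 74.0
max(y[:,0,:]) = 33.0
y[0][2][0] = -19.0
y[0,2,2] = -89.0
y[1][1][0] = -39.0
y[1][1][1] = 74.0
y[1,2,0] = 99.0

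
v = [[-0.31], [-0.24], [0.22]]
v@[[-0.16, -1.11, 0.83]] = [[0.05, 0.34, -0.26], [0.04, 0.27, -0.20], [-0.04, -0.24, 0.18]]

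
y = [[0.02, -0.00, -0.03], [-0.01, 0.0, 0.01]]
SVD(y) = [[-0.93, 0.36], [0.36, 0.93]] @ diag([0.03864328450540825, 0.0025877717507683568]) @ [[-0.58, 0.0, 0.82], [-0.82, 0.00, -0.58]]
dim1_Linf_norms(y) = [0.03, 0.01]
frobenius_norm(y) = 0.04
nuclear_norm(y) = 0.04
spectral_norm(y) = 0.04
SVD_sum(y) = [[0.02, 0.00, -0.03], [-0.01, 0.0, 0.01]] + [[-0.00, 0.00, -0.0],[-0.0, 0.0, -0.00]]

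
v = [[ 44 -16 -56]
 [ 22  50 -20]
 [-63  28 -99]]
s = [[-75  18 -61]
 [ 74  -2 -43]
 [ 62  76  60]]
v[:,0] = [44, 22, -63]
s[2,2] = 60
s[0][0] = -75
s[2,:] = [62, 76, 60]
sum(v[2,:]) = -134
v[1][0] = 22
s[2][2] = 60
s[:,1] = [18, -2, 76]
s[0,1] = 18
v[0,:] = [44, -16, -56]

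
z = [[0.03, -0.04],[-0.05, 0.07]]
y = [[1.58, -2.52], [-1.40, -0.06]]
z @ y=[[0.10, -0.07],[-0.18, 0.12]]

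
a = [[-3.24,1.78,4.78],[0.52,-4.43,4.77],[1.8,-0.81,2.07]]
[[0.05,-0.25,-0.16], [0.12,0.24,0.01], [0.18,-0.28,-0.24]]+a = [[-3.19, 1.53, 4.62],[0.64, -4.19, 4.78],[1.98, -1.09, 1.83]]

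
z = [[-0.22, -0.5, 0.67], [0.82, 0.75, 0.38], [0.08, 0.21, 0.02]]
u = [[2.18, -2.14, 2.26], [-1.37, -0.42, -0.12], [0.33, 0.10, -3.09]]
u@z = [[-2.05, -2.22, 0.69], [-0.05, 0.34, -1.08], [-0.24, -0.74, 0.20]]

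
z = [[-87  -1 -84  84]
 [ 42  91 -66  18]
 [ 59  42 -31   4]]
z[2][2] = -31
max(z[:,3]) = 84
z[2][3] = 4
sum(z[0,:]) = -88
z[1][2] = -66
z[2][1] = 42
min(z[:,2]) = -84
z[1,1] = 91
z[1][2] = -66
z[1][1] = 91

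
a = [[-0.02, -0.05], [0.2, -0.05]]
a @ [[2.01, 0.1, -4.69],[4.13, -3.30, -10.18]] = [[-0.25,0.16,0.6], [0.2,0.18,-0.43]]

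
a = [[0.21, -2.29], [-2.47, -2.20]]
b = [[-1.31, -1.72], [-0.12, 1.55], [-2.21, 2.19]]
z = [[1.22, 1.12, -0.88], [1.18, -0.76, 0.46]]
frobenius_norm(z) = 2.39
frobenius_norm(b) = 4.10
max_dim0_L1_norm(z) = 2.4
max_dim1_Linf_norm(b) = 2.21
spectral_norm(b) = 3.42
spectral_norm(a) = 3.67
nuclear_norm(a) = 5.34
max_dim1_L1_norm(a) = 4.67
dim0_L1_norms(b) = [3.64, 5.46]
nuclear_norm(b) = 5.67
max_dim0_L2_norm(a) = 3.18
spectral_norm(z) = 1.88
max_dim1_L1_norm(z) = 3.22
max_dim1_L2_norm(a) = 3.31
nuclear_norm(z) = 3.35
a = z @ b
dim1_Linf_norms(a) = [2.29, 2.47]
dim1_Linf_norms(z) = [1.22, 1.18]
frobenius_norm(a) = 4.03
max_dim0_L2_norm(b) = 3.19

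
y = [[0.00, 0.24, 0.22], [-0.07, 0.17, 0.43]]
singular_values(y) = [0.56, 0.13]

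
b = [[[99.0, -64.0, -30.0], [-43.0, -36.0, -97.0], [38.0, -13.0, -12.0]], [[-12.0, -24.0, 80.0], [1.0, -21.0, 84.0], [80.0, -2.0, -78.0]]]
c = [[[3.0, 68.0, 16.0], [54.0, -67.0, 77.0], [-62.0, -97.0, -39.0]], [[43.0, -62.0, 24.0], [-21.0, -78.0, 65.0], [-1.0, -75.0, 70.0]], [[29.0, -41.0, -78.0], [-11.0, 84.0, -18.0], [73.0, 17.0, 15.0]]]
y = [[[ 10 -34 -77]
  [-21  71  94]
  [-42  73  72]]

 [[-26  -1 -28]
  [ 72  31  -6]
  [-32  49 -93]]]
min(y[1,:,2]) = -93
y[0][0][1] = -34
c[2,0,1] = -41.0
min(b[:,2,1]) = -13.0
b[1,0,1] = -24.0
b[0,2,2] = -12.0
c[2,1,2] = -18.0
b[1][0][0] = -12.0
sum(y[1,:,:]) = -34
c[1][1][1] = -78.0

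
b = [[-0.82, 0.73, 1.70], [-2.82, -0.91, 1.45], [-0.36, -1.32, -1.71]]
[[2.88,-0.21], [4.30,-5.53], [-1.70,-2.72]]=b @ [[-1.33, 2.39],[0.64, 0.18],[0.78, 0.95]]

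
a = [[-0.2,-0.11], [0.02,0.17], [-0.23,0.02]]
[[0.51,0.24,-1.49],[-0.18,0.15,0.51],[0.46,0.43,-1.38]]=a @ [[-2.08, -1.79, 6.2], [-0.81, 1.1, 2.28]]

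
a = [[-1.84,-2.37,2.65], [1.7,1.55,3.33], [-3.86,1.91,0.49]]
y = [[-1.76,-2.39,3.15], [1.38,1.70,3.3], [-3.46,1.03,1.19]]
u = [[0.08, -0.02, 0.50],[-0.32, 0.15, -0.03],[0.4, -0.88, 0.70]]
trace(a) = 0.20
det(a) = 67.20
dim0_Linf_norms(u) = [0.4, 0.88, 0.7]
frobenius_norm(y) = 6.99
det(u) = 0.11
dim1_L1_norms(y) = [7.3, 6.38, 5.68]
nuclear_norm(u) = 1.88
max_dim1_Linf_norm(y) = 3.46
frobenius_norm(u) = 1.34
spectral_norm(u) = 1.27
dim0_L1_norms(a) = [7.4, 5.83, 6.47]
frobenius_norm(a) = 7.16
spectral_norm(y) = 5.06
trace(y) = 1.13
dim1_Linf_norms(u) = [0.5, 0.32, 0.88]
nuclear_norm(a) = 12.30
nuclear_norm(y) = 11.82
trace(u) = 0.93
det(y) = 56.64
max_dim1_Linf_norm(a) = 3.86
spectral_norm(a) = 4.64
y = a + u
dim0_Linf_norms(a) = [3.86, 2.37, 3.33]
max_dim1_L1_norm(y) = 7.3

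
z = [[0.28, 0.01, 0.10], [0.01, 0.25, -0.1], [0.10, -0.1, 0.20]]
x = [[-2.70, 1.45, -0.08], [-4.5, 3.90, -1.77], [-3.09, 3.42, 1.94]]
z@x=[[-1.11, 0.79, 0.15], [-0.84, 0.65, -0.64], [-0.44, 0.44, 0.56]]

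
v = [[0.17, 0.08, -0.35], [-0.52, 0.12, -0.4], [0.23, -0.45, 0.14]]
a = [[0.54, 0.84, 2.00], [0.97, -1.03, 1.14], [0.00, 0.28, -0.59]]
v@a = [[0.17, -0.04, 0.64],[-0.16, -0.67, -0.67],[-0.31, 0.7, -0.14]]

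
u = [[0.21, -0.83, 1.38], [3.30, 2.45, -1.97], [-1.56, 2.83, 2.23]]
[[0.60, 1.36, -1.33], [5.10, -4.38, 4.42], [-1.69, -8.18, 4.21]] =u @ [[1.62, 0.17, 0.14],  [0.10, -2.41, 1.59],  [0.25, -0.49, -0.03]]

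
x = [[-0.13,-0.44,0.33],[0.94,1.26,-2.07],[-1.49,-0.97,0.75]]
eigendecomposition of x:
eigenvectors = [[-0.25, 0.54, 0.17], [0.88, -0.84, 0.7], [-0.4, -0.05, 0.70]]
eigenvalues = [1.94, 0.52, -0.58]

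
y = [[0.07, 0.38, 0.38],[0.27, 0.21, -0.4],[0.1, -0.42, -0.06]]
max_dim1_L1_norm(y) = 0.88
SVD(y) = [[-0.81, -0.04, -0.59], [0.14, 0.96, -0.26], [0.57, -0.29, -0.77]] @ diag([0.6540080801753574, 0.5388386766698556, 0.20646140460149393]) @ [[0.06, -0.79, -0.61],  [0.42, 0.57, -0.70],  [-0.91, 0.21, -0.37]]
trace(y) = 0.22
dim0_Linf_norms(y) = [0.27, 0.42, 0.4]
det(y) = -0.07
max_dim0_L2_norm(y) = 0.6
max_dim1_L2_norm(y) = 0.54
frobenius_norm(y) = 0.87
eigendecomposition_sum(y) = [[-0.14, 0.22, 0.28], [0.11, -0.18, -0.23], [0.12, -0.19, -0.25]] + [[0.15, 0.04, 0.14], [-0.04, -0.01, -0.03], [0.11, 0.03, 0.09]] + [[0.06,  0.11,  -0.04],  [0.2,  0.40,  -0.14],  [-0.13,  -0.26,  0.09]]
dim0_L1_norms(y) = [0.44, 1.01, 0.84]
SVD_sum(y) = [[-0.03, 0.42, 0.32], [0.01, -0.07, -0.06], [0.02, -0.30, -0.23]] + [[-0.01, -0.01, 0.01], [0.22, 0.30, -0.36], [-0.07, -0.09, 0.11]] + [[0.11, -0.03, 0.04], [0.05, -0.01, 0.02], [0.14, -0.03, 0.06]]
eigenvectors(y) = [[0.65, -0.81, -0.23], [-0.52, 0.20, -0.82], [-0.56, -0.56, 0.53]]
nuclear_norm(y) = 1.40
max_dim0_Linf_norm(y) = 0.42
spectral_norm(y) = 0.65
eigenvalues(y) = [-0.56, 0.24, 0.55]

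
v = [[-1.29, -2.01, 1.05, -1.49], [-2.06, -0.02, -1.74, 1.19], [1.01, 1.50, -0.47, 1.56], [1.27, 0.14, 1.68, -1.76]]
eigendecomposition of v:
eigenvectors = [[0.51-0.06j, (0.51+0.06j), (0.71+0j), -0.43+0.00j], [(-0.68+0j), -0.68-0.00j, 0.44+0.00j, (-0.6+0j)], [-0.34+0.34j, (-0.34-0.34j), (-0.43+0j), (0.17+0j)], [0.02+0.21j, 0.02-0.21j, (-0.32+0j), (0.65+0j)]]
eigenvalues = [(0.62+0.33j), (0.62-0.33j), (-2.5+0j), (-2.27+0j)]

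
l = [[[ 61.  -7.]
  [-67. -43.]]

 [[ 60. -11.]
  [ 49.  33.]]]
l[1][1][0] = 49.0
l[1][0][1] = -11.0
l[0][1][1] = -43.0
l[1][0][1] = -11.0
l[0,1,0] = -67.0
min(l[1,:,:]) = -11.0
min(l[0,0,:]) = -7.0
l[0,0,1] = -7.0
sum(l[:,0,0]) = 121.0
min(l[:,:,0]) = -67.0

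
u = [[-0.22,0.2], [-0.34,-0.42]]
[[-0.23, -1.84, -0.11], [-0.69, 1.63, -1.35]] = u @ [[1.46,2.78,1.98], [0.47,-6.13,1.61]]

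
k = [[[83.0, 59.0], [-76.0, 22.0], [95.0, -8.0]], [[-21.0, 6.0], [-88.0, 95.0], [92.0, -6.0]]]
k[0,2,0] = 95.0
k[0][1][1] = 22.0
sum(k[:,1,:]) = -47.0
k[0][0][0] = 83.0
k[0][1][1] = 22.0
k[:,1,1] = [22.0, 95.0]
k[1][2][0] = 92.0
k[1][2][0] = 92.0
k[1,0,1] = 6.0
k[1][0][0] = -21.0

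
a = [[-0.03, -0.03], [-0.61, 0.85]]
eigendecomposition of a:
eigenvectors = [[-0.83, 0.03], [-0.56, -1.00]]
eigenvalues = [-0.05, 0.87]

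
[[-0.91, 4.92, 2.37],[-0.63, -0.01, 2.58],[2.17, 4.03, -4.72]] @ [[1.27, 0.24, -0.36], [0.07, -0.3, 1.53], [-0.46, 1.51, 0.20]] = [[-1.90, 1.88, 8.33], [-1.99, 3.75, 0.73], [5.21, -7.82, 4.44]]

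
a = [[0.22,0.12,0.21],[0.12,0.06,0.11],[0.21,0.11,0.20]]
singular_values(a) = [0.48, 0.0, 0.0]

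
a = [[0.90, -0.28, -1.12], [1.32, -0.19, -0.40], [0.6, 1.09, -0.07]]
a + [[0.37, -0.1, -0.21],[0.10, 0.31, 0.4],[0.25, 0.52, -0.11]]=[[1.27, -0.38, -1.33],[1.42, 0.12, 0.00],[0.85, 1.61, -0.18]]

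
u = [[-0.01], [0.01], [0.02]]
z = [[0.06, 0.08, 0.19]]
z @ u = [[0.00]]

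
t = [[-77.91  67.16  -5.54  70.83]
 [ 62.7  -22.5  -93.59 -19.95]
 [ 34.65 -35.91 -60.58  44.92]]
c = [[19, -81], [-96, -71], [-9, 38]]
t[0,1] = 67.16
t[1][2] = -93.59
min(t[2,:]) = -60.58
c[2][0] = -9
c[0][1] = -81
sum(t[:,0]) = 19.440000000000005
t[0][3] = 70.83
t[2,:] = [34.65, -35.91, -60.58, 44.92]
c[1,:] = [-96, -71]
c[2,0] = -9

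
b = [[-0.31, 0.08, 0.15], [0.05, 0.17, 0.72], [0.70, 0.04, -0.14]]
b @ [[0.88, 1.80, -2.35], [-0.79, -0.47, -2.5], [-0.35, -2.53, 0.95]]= [[-0.39, -0.98, 0.67], [-0.34, -1.81, 0.14], [0.63, 1.60, -1.88]]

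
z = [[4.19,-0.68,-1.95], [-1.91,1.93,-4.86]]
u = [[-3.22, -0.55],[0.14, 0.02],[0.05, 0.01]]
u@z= [[-12.44, 1.13, 8.95], [0.55, -0.06, -0.37], [0.19, -0.01, -0.15]]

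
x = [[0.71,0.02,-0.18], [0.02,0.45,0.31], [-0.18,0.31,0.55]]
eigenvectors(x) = [[0.24,-0.77,-0.59], [-0.71,-0.55,0.44], [0.66,-0.31,0.68]]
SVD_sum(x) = [[0.31, -0.23, -0.36], [-0.23, 0.17, 0.27], [-0.36, 0.27, 0.42]] + [[0.39, 0.28, 0.16], [0.28, 0.20, 0.11], [0.16, 0.11, 0.06]] + [[0.01, -0.03, 0.02],[-0.03, 0.08, -0.07],[0.02, -0.07, 0.07]]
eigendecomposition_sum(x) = [[0.01, -0.03, 0.02], [-0.03, 0.08, -0.07], [0.02, -0.07, 0.07]] + [[0.39, 0.28, 0.16], [0.28, 0.2, 0.11], [0.16, 0.11, 0.06]] + [[0.31, -0.23, -0.36], [-0.23, 0.17, 0.27], [-0.36, 0.27, 0.42]]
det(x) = 0.09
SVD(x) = [[-0.59, -0.77, 0.24],[0.44, -0.55, -0.71],[0.68, -0.31, 0.66]] @ diag([0.9044428081221811, 0.6521999383928232, 0.153357253484996]) @ [[-0.59, 0.44, 0.68],[-0.77, -0.55, -0.31],[0.24, -0.71, 0.66]]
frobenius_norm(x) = 1.13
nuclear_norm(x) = 1.71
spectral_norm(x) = 0.90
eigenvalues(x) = [0.15, 0.65, 0.9]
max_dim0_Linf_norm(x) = 0.71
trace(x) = 1.71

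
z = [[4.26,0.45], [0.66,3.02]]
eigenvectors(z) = [[0.91, -0.3], [0.42, 0.95]]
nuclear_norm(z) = 7.28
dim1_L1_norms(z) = [4.71, 3.68]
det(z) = 12.57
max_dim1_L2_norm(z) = 4.28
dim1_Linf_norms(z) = [4.26, 3.02]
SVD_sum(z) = [[3.90, 1.43], [1.56, 0.57]] + [[0.36, -0.98], [-0.90, 2.45]]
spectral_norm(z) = 4.47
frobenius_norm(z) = 5.28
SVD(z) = [[-0.93, -0.37], [-0.37, 0.93]] @ diag([4.473634892671707, 2.8093933236679764]) @ [[-0.94, -0.34], [-0.34, 0.94]]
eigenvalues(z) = [4.47, 2.81]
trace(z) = 7.28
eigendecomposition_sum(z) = [[3.91,  1.22], [1.79,  0.56]] + [[0.35, -0.77], [-1.13, 2.46]]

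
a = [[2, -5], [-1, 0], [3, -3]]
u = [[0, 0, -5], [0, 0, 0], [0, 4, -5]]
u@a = [[-15, 15], [0, 0], [-19, 15]]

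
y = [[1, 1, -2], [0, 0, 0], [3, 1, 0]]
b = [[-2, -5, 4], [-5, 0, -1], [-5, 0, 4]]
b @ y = [[10, 2, 4], [-8, -6, 10], [7, -1, 10]]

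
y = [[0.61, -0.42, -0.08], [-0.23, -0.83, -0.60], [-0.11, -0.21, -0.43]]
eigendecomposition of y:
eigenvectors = [[0.99, -0.24, -0.25], [-0.12, -0.92, -0.63], [-0.08, -0.32, 0.74]]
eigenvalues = [0.67, -1.1, -0.21]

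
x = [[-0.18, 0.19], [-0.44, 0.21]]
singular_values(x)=[0.55, 0.08]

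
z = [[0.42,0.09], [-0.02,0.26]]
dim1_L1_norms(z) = [0.51, 0.28]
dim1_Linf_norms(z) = [0.42, 0.26]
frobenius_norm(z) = 0.50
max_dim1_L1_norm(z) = 0.51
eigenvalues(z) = [0.41, 0.27]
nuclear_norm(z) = 0.69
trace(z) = 0.68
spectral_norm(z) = 0.43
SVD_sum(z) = [[0.41,  0.12], [0.05,  0.02]] + [[0.01,  -0.03], [-0.07,  0.24]]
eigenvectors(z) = [[0.99, -0.52], [-0.13, 0.85]]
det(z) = 0.11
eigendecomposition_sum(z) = [[0.44, 0.27], [-0.06, -0.04]] + [[-0.02, -0.18],[0.04, 0.30]]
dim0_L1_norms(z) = [0.44, 0.35]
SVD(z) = [[-0.99, -0.13], [-0.13, 0.99]] @ diag([0.43174104796875534, 0.25709855600302556]) @ [[-0.96,-0.28], [-0.28,0.96]]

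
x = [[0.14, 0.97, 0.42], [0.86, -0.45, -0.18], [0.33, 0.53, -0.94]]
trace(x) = -1.25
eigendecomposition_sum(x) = [[(0.57-0j), 0.45+0.00j, (0.09+0j)],[(0.34-0j), 0.27+0.00j, (0.05+0j)],[(0.2-0j), 0.16+0.00j, 0.03+0.00j]] + [[(-0.22-0.07j), 0.26-0.14j, 0.17+0.42j], [(0.26+0.14j), (-0.36+0.11j), -0.12-0.57j], [(0.06-0.26j), (0.18+0.3j), -0.49+0.23j]] + [[(-0.22+0.07j), (0.26+0.14j), 0.17-0.42j], [0.26-0.14j, -0.36-0.11j, -0.12+0.57j], [(0.06+0.26j), (0.18-0.3j), (-0.49-0.23j)]]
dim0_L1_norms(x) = [1.33, 1.95, 1.54]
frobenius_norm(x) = 1.84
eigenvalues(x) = [(0.87+0j), (-1.06+0.28j), (-1.06-0.28j)]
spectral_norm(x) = 1.21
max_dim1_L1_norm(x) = 1.8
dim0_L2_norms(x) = [0.93, 1.19, 1.05]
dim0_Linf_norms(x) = [0.86, 0.97, 0.94]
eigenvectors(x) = [[0.82+0.00j, (0.48-0.09j), 0.48+0.09j], [0.49+0.00j, -0.64+0.00j, (-0.64-0j)], [(0.29+0j), (0.15+0.57j), (0.15-0.57j)]]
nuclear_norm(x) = 3.12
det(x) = 1.05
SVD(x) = [[0.76, 0.28, -0.59], [-0.65, 0.22, -0.73], [-0.08, 0.93, 0.35]] @ diag([1.2067613956989642, 1.1725130472571144, 0.7441371431816335]) @ [[-0.4, 0.82, 0.42], [0.46, 0.57, -0.68], [-0.80, -0.08, -0.60]]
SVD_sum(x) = [[-0.36,0.75,0.38],[0.31,-0.64,-0.33],[0.04,-0.08,-0.04]] + [[0.15, 0.19, -0.23], [0.12, 0.15, -0.18], [0.5, 0.63, -0.74]] + [[0.35, 0.03, 0.26], [0.43, 0.04, 0.33], [-0.21, -0.02, -0.16]]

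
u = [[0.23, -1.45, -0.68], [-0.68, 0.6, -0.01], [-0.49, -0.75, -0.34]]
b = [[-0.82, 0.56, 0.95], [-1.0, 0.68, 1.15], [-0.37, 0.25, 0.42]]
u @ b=[[1.51, -1.03, -1.73], [-0.04, 0.02, 0.04], [1.28, -0.87, -1.47]]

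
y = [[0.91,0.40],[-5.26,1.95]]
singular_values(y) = [5.66, 0.69]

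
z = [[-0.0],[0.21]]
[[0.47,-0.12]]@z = [[-0.03]]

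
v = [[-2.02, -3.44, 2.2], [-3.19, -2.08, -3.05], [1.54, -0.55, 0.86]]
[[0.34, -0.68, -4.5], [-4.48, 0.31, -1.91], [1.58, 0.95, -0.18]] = v @ [[0.6, 0.7, 0.39], [0.06, -0.52, 0.85], [0.80, -0.48, -0.36]]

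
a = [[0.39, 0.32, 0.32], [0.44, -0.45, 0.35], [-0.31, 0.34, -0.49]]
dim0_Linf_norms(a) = [0.44, 0.45, 0.49]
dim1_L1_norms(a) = [1.03, 1.24, 1.14]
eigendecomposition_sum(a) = [[0.41, 0.23, 0.22], [0.17, 0.09, 0.09], [-0.07, -0.04, -0.04]] + [[0.00, -0.01, 0.00], [0.26, -0.51, 0.29], [-0.27, 0.53, -0.31]] + [[-0.02, 0.1, 0.10],[0.01, -0.04, -0.03],[0.04, -0.15, -0.14]]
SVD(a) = [[-0.31, 0.94, 0.1], [-0.69, -0.30, 0.66], [0.65, 0.14, 0.74]] @ diag([1.0093131875995947, 0.5369884104860866, 0.14223338687232379]) @ [[-0.62, 0.43, -0.66], [0.36, 0.90, 0.24], [0.69, -0.09, -0.71]]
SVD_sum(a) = [[0.2,  -0.14,  0.21], [0.43,  -0.3,  0.46], [-0.41,  0.28,  -0.43]] + [[0.18, 0.46, 0.12],[-0.06, -0.14, -0.04],[0.03, 0.07, 0.02]] + [[0.01, -0.0, -0.01],  [0.07, -0.01, -0.07],  [0.07, -0.01, -0.08]]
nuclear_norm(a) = 1.69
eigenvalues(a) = [0.47, -0.81, -0.2]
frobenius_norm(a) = 1.15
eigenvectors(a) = [[-0.91, 0.01, -0.54], [-0.38, 0.69, 0.19], [0.16, -0.72, 0.82]]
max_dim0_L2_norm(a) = 0.68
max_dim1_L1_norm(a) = 1.24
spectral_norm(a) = 1.01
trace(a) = -0.55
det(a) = 0.08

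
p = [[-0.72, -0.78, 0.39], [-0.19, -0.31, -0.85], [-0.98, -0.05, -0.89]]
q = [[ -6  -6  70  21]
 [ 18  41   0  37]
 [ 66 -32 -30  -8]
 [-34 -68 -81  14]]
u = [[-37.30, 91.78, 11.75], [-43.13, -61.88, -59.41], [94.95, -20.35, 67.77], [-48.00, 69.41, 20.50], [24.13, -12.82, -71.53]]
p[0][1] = -0.781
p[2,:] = [-0.976, -0.052, -0.886]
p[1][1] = -0.314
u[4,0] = 24.13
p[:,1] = [-0.781, -0.314, -0.052]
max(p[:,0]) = -0.191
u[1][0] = -43.13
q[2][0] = 66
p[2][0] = -0.976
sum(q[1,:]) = 96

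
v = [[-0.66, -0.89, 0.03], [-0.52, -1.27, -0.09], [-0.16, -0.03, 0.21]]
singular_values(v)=[1.75, 0.32, 0.11]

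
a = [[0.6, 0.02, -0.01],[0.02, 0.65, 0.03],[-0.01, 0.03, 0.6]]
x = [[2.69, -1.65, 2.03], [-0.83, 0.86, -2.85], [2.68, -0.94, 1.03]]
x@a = [[1.56, -0.96, 1.14], [-0.45, 0.46, -1.68], [1.58, -0.53, 0.56]]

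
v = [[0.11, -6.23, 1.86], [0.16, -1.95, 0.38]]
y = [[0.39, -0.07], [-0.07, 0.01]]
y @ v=[[0.03, -2.29, 0.7], [-0.01, 0.42, -0.13]]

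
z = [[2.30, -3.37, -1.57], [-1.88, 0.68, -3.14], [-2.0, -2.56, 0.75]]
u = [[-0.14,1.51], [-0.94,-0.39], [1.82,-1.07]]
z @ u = [[-0.01,  6.47], [-6.09,  0.26], [4.05,  -2.82]]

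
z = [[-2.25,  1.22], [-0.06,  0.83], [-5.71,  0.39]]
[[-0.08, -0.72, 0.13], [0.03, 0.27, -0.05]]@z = [[-0.52, -0.64], [0.2, 0.24]]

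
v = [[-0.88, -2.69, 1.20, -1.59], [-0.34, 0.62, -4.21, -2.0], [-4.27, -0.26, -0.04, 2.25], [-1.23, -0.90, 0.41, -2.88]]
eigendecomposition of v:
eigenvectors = [[(0.4-0.27j), (0.4+0.27j), 0.56+0.00j, -0.03+0.00j],[(-0.7+0j), (-0.7-0j), (0.48+0j), -0.59+0.00j],[(0.12+0.5j), (0.12-0.5j), 0.24+0.00j, (-0.64+0j)],[0.08+0.06j, (0.08-0.06j), 0.63+0.00j, 0.49+0.00j]]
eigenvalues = [(1.78+3.09j), (1.78-3.09j), (-4.5+0j), (-2.25+0j)]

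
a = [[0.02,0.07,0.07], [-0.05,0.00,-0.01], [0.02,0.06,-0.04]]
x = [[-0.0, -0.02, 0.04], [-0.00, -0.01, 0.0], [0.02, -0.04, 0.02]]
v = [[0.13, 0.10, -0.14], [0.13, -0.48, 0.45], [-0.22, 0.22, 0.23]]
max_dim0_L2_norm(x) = 0.05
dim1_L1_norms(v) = [0.37, 1.06, 0.67]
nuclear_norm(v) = 1.20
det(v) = -0.03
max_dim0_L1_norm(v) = 0.82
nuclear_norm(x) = 0.09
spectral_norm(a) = 0.11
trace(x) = 0.01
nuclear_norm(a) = 0.22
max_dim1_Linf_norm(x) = 0.04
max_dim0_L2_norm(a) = 0.09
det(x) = 0.00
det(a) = -0.00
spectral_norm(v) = 0.69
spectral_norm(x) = 0.06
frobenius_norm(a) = 0.14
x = a @ v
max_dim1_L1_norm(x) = 0.08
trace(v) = -0.12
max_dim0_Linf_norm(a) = 0.07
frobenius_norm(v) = 0.80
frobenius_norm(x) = 0.07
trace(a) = -0.02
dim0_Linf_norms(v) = [0.22, 0.48, 0.45]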